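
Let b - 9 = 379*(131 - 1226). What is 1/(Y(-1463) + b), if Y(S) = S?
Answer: -1/416459 ≈ -2.4012e-6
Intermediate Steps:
b = -414996 (b = 9 + 379*(131 - 1226) = 9 + 379*(-1095) = 9 - 415005 = -414996)
1/(Y(-1463) + b) = 1/(-1463 - 414996) = 1/(-416459) = -1/416459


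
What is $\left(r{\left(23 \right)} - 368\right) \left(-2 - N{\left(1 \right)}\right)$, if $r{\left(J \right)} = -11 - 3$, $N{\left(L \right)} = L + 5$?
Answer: $3056$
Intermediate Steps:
$N{\left(L \right)} = 5 + L$
$r{\left(J \right)} = -14$
$\left(r{\left(23 \right)} - 368\right) \left(-2 - N{\left(1 \right)}\right) = \left(-14 - 368\right) \left(-2 - \left(5 + 1\right)\right) = - 382 \left(-2 - 6\right) = \left(-382\right) \left(-8\right) = 3056$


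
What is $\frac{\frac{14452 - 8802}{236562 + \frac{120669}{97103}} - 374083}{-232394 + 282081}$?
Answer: $- \frac{1718612050396823}{228272020915257} \approx -7.5288$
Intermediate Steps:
$\frac{\frac{14452 - 8802}{236562 + \frac{120669}{97103}} - 374083}{-232394 + 282081} = \frac{\frac{5650}{236562 + 120669 \cdot \frac{1}{97103}} - 374083}{49687} = \left(\frac{5650}{236562 + \frac{120669}{97103}} - 374083\right) \frac{1}{49687} = \left(\frac{5650}{\frac{22971000555}{97103}} - 374083\right) \frac{1}{49687} = \left(5650 \cdot \frac{97103}{22971000555} - 374083\right) \frac{1}{49687} = \left(\frac{109726390}{4594200111} - 374083\right) \frac{1}{49687} = \left(- \frac{1718612050396823}{4594200111}\right) \frac{1}{49687} = - \frac{1718612050396823}{228272020915257}$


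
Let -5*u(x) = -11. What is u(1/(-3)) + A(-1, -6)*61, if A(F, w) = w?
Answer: -1819/5 ≈ -363.80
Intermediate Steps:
u(x) = 11/5 (u(x) = -1/5*(-11) = 11/5)
u(1/(-3)) + A(-1, -6)*61 = 11/5 - 6*61 = 11/5 - 366 = -1819/5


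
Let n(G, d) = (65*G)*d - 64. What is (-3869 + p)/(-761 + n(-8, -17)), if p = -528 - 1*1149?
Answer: -5546/8015 ≈ -0.69195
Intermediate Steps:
p = -1677 (p = -528 - 1149 = -1677)
n(G, d) = -64 + 65*G*d (n(G, d) = 65*G*d - 64 = -64 + 65*G*d)
(-3869 + p)/(-761 + n(-8, -17)) = (-3869 - 1677)/(-761 + (-64 + 65*(-8)*(-17))) = -5546/(-761 + (-64 + 8840)) = -5546/(-761 + 8776) = -5546/8015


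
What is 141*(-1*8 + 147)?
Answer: 19599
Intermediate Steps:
141*(-1*8 + 147) = 141*(-8 + 147) = 141*139 = 19599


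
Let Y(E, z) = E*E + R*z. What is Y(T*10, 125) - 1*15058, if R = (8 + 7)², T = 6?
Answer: 16667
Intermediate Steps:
R = 225 (R = 15² = 225)
Y(E, z) = E² + 225*z (Y(E, z) = E*E + 225*z = E² + 225*z)
Y(T*10, 125) - 1*15058 = ((6*10)² + 225*125) - 1*15058 = (60² + 28125) - 15058 = (3600 + 28125) - 15058 = 31725 - 15058 = 16667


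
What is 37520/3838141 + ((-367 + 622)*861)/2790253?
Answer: 947373339815/10709384439673 ≈ 0.088462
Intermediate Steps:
37520/3838141 + ((-367 + 622)*861)/2790253 = 37520*(1/3838141) + (255*861)*(1/2790253) = 37520/3838141 + 219555*(1/2790253) = 37520/3838141 + 219555/2790253 = 947373339815/10709384439673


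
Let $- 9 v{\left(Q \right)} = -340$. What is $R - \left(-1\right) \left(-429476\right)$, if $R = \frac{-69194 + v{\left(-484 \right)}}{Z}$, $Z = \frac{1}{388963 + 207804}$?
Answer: $- \frac{371435226686}{9} \approx -4.1271 \cdot 10^{10}$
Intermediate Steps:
$v{\left(Q \right)} = \frac{340}{9}$ ($v{\left(Q \right)} = \left(- \frac{1}{9}\right) \left(-340\right) = \frac{340}{9}$)
$Z = \frac{1}{596767} \approx 1.6757 \cdot 10^{-6}$
$R = - \frac{371431361402}{9}$ ($R = \left(-69194 + \frac{340}{9}\right) \frac{1}{\frac{1}{596767}} = \left(- \frac{622406}{9}\right) 596767 = - \frac{371431361402}{9} \approx -4.127 \cdot 10^{10}$)
$R - \left(-1\right) \left(-429476\right) = - \frac{371431361402}{9} - \left(-1\right) \left(-429476\right) = - \frac{371431361402}{9} - 429476 = - \frac{371435226686}{9}$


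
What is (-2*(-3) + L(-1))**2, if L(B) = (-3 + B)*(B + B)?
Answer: 196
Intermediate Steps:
L(B) = 2*B*(-3 + B) (L(B) = (-3 + B)*(2*B) = 2*B*(-3 + B))
(-2*(-3) + L(-1))**2 = (-2*(-3) + 2*(-1)*(-3 - 1))**2 = (6 + 2*(-1)*(-4))**2 = (6 + 8)**2 = 14**2 = 196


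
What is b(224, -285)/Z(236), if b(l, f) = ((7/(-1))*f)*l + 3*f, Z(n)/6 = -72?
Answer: -148675/144 ≈ -1032.5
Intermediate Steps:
Z(n) = -432 (Z(n) = 6*(-72) = -432)
b(l, f) = 3*f - 7*f*l (b(l, f) = ((7*(-1))*f)*l + 3*f = (-7*f)*l + 3*f = -7*f*l + 3*f = 3*f - 7*f*l)
b(224, -285)/Z(236) = -285*(3 - 7*224)/(-432) = -285*(3 - 1568)*(-1/432) = -285*(-1565)*(-1/432) = 446025*(-1/432) = -148675/144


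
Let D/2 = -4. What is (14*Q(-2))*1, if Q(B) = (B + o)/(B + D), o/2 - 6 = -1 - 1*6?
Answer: 28/5 ≈ 5.6000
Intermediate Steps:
o = -2 (o = 12 + 2*(-1 - 1*6) = 12 + 2*(-1 - 6) = 12 + 2*(-7) = 12 - 14 = -2)
D = -8 (D = 2*(-4) = -8)
Q(B) = (-2 + B)/(-8 + B) (Q(B) = (B - 2)/(B - 8) = (-2 + B)/(-8 + B))
(14*Q(-2))*1 = (14*((-2 - 2)/(-8 - 2)))*1 = (14*(-4/(-10)))*1 = (14*(-⅒*(-4)))*1 = (14*(⅖))*1 = (28/5)*1 = 28/5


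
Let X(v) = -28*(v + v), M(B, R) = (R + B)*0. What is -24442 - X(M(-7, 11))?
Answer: -24442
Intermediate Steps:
M(B, R) = 0 (M(B, R) = (B + R)*0 = 0)
X(v) = -56*v
-24442 - X(M(-7, 11)) = -24442 - (-56)*0 = -24442 - 1*0 = -24442 + 0 = -24442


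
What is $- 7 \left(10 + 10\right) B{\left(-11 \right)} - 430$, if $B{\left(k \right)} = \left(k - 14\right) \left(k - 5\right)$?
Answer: $-56430$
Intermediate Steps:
$B{\left(k \right)} = \left(-14 + k\right) \left(-5 + k\right)$
$- 7 \left(10 + 10\right) B{\left(-11 \right)} - 430 = - 7 \left(10 + 10\right) \left(70 + \left(-11\right)^{2} - -209\right) - 430 = \left(-7\right) 20 \left(70 + 121 + 209\right) - 430 = \left(-140\right) 400 - 430 = -56000 - 430 = -56430$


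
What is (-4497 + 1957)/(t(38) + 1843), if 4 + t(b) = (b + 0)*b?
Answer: -2540/3283 ≈ -0.77368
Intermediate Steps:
t(b) = -4 + b**2 (t(b) = -4 + (b + 0)*b = -4 + b*b = -4 + b**2)
(-4497 + 1957)/(t(38) + 1843) = (-4497 + 1957)/((-4 + 38**2) + 1843) = -2540/((-4 + 1444) + 1843) = -2540/(1440 + 1843) = -2540/3283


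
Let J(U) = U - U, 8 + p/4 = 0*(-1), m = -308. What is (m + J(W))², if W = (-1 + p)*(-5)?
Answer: 94864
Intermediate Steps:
p = -32 (p = -32 + 4*(0*(-1)) = -32 + 4*0 = -32 + 0 = -32)
W = 165 (W = (-1 - 32)*(-5) = -33*(-5) = 165)
J(U) = 0
(m + J(W))² = (-308 + 0)² = (-308)² = 94864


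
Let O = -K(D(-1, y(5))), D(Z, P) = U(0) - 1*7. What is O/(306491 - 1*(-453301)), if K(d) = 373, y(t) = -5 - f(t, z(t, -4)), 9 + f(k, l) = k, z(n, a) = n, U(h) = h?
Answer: -373/759792 ≈ -0.00049092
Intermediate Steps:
f(k, l) = -9 + k
y(t) = 4 - t (y(t) = -5 - (-9 + t) = -5 + (9 - t) = 4 - t)
D(Z, P) = -7 (D(Z, P) = 0 - 1*7 = 0 - 7 = -7)
O = -373 (O = -1*373 = -373)
O/(306491 - 1*(-453301)) = -373/(306491 - 1*(-453301)) = -373/(306491 + 453301) = -373/759792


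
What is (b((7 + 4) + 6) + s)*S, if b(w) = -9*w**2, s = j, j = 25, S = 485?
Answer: -1249360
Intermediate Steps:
s = 25
(b((7 + 4) + 6) + s)*S = (-9*((7 + 4) + 6)**2 + 25)*485 = (-9*(11 + 6)**2 + 25)*485 = (-9*17**2 + 25)*485 = (-9*289 + 25)*485 = (-2601 + 25)*485 = -2576*485 = -1249360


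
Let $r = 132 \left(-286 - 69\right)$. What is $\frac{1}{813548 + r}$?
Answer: $\frac{1}{766688} \approx 1.3043 \cdot 10^{-6}$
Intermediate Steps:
$r = -46860$ ($r = 132 \left(-355\right) = -46860$)
$\frac{1}{813548 + r} = \frac{1}{813548 - 46860} = \frac{1}{766688}$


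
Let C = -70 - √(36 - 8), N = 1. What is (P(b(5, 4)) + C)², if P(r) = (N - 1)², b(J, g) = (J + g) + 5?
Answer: 4928 + 280*√7 ≈ 5668.8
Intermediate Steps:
b(J, g) = 5 + J + g
P(r) = 0 (P(r) = (1 - 1)² = 0² = 0)
C = -70 - 2*√7 (C = -70 - √28 = -70 - 2*√7 ≈ -75.292)
(P(b(5, 4)) + C)² = (0 + (-70 - 2*√7))² = (-70 - 2*√7)²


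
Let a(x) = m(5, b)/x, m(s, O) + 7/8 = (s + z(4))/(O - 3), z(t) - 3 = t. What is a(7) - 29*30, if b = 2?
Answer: -48823/56 ≈ -871.84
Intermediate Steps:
z(t) = 3 + t
m(s, O) = -7/8 + (7 + s)/(-3 + O) (m(s, O) = -7/8 + (s + (3 + 4))/(O - 3) = -7/8 + (s + 7)/(-3 + O) = -7/8 + (7 + s)/(-3 + O))
a(x) = -103/(8*x) (a(x) = ((77 - 7*2 + 8*5)/(8*(-3 + 2)))/x = ((1/8)*(77 - 14 + 40)/(-1))/x = ((1/8)*(-1)*103)/x = -103/(8*x))
a(7) - 29*30 = -103/8/7 - 29*30 = -103/8*1/7 - 870 = -103/56 - 870 = -48823/56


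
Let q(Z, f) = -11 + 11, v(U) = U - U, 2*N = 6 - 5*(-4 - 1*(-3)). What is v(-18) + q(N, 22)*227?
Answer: 0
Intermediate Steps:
N = 11/2 (N = (6 - 5*(-4 - 1*(-3)))/2 = (6 - 5*(-4 + 3))/2 = (6 - 5*(-1))/2 = (6 + 5)/2 = (1/2)*11 = 11/2 ≈ 5.5000)
v(U) = 0
q(Z, f) = 0
v(-18) + q(N, 22)*227 = 0 + 0*227 = 0 + 0 = 0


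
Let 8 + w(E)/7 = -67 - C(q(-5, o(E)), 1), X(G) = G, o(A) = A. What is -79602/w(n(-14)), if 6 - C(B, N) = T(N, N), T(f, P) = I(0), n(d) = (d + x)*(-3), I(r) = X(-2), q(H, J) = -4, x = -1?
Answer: 79602/581 ≈ 137.01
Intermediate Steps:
I(r) = -2
n(d) = 3 - 3*d (n(d) = (d - 1)*(-3) = (-1 + d)*(-3) = 3 - 3*d)
T(f, P) = -2
C(B, N) = 8 (C(B, N) = 6 - 1*(-2) = 6 + 2 = 8)
w(E) = -581 (w(E) = -56 + 7*(-67 - 1*8) = -56 + 7*(-67 - 8) = -56 + 7*(-75) = -56 - 525 = -581)
-79602/w(n(-14)) = -79602/(-581) = -79602*(-1/581) = 79602/581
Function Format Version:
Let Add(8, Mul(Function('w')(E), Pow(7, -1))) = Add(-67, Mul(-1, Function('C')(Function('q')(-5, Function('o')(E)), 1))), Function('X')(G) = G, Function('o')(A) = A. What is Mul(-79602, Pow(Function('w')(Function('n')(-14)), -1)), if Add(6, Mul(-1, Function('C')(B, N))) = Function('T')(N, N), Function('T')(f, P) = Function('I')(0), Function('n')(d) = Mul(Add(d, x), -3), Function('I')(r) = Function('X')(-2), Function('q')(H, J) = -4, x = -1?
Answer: Rational(79602, 581) ≈ 137.01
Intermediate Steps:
Function('I')(r) = -2
Function('n')(d) = Add(3, Mul(-3, d)) (Function('n')(d) = Mul(Add(d, -1), -3) = Mul(Add(-1, d), -3) = Add(3, Mul(-3, d)))
Function('T')(f, P) = -2
Function('C')(B, N) = 8 (Function('C')(B, N) = Add(6, Mul(-1, -2)) = Add(6, 2) = 8)
Function('w')(E) = -581 (Function('w')(E) = Add(-56, Mul(7, Add(-67, Mul(-1, 8)))) = Add(-56, Mul(7, Add(-67, -8))) = Add(-56, Mul(7, -75)) = Add(-56, -525) = -581)
Mul(-79602, Pow(Function('w')(Function('n')(-14)), -1)) = Mul(-79602, Pow(-581, -1)) = Mul(-79602, Rational(-1, 581)) = Rational(79602, 581)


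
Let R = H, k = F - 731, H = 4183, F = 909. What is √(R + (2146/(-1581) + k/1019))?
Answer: √10853683773951459/1611039 ≈ 64.667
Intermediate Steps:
k = 178 (k = 909 - 731 = 178)
R = 4183
√(R + (2146/(-1581) + k/1019)) = √(4183 + (2146/(-1581) + 178/1019)) = √(4183 + (2146*(-1/1581) + 178*(1/1019))) = √(4183 + (-2146/1581 + 178/1019)) = √(4183 - 1905356/1611039) = √(6737070781/1611039) = √10853683773951459/1611039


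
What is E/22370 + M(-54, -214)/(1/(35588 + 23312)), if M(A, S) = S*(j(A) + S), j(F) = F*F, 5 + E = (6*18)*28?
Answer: -761869165200981/22370 ≈ -3.4058e+10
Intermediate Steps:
E = 3019 (E = -5 + (6*18)*28 = -5 + 108*28 = -5 + 3024 = 3019)
j(F) = F²
M(A, S) = S*(S + A²) (M(A, S) = S*(A² + S) = S*(S + A²))
E/22370 + M(-54, -214)/(1/(35588 + 23312)) = 3019/22370 + (-214*(-214 + (-54)²))/(1/(35588 + 23312)) = 3019*(1/22370) + (-214*(-214 + 2916))/(1/58900) = 3019/22370 + (-214*2702)/(1/58900) = 3019/22370 - 578228*58900 = 3019/22370 - 34057629200 = -761869165200981/22370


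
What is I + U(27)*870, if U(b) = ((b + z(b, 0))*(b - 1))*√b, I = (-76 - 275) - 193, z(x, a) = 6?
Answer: -544 + 2239380*√3 ≈ 3.8782e+6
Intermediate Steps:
I = -544 (I = -351 - 193 = -544)
U(b) = √b*(-1 + b)*(6 + b) (U(b) = ((b + 6)*(b - 1))*√b = ((6 + b)*(-1 + b))*√b = ((-1 + b)*(6 + b))*√b = √b*(-1 + b)*(6 + b))
I + U(27)*870 = -544 + (√27*(-6 + 27² + 5*27))*870 = -544 + ((3*√3)*(-6 + 729 + 135))*870 = -544 + ((3*√3)*858)*870 = -544 + (2574*√3)*870 = -544 + 2239380*√3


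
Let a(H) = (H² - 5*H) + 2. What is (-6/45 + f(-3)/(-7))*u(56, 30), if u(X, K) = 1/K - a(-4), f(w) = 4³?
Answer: 554693/1575 ≈ 352.19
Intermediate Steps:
f(w) = 64
a(H) = 2 + H² - 5*H
u(X, K) = -38 + 1/K (u(X, K) = 1/K - (2 + (-4)² - 5*(-4)) = 1/K - (2 + 16 + 20) = 1/K - 1*38 = 1/K - 38 = -38 + 1/K)
(-6/45 + f(-3)/(-7))*u(56, 30) = (-6/45 + 64/(-7))*(-38 + 1/30) = (-6*1/45 + 64*(-⅐))*(-38 + 1/30) = (-2/15 - 64/7)*(-1139/30) = -974/105*(-1139/30) = 554693/1575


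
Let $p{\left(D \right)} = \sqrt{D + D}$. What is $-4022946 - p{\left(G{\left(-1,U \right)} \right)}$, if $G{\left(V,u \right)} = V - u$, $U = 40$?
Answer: $-4022946 - i \sqrt{82} \approx -4.0229 \cdot 10^{6} - 9.0554 i$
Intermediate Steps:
$p{\left(D \right)} = \sqrt{2} \sqrt{D}$ ($p{\left(D \right)} = \sqrt{2 D} = \sqrt{2} \sqrt{D}$)
$-4022946 - p{\left(G{\left(-1,U \right)} \right)} = -4022946 - \sqrt{2} \sqrt{-1 - 40} = -4022946 - \sqrt{2} \sqrt{-41} = -4022946 - \sqrt{2} i \sqrt{41} = -4022946 - i \sqrt{82}$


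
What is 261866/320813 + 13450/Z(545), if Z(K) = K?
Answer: 891530364/34968617 ≈ 25.495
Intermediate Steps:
261866/320813 + 13450/Z(545) = 261866/320813 + 13450/545 = 261866*(1/320813) + 13450*(1/545) = 261866/320813 + 2690/109 = 891530364/34968617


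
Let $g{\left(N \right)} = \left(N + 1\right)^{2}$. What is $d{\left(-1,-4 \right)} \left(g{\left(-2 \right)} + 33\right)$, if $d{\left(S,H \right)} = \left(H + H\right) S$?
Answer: $272$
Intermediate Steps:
$g{\left(N \right)} = \left(1 + N\right)^{2}$
$d{\left(S,H \right)} = 2 H S$
$d{\left(-1,-4 \right)} \left(g{\left(-2 \right)} + 33\right) = 2 \left(-4\right) \left(-1\right) \left(\left(1 - 2\right)^{2} + 33\right) = 8 \left(\left(-1\right)^{2} + 33\right) = 8 \left(1 + 33\right) = 8 \cdot 34 = 272$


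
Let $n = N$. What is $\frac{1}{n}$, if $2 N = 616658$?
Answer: $\frac{1}{308329} \approx 3.2433 \cdot 10^{-6}$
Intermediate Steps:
$N = 308329$ ($N = \frac{1}{2} \cdot 616658 = 308329$)
$n = 308329$
$\frac{1}{n} = \frac{1}{308329}$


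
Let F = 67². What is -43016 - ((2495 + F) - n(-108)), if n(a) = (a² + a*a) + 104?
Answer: -26568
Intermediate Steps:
F = 4489
n(a) = 104 + 2*a² (n(a) = (a² + a²) + 104 = 2*a² + 104 = 104 + 2*a²)
-43016 - ((2495 + F) - n(-108)) = -43016 - ((2495 + 4489) - (104 + 2*(-108)²)) = -43016 - (6984 - (104 + 2*11664)) = -43016 - (6984 - (104 + 23328)) = -43016 - (6984 - 1*23432) = -43016 - (6984 - 23432) = -43016 - 1*(-16448) = -43016 + 16448 = -26568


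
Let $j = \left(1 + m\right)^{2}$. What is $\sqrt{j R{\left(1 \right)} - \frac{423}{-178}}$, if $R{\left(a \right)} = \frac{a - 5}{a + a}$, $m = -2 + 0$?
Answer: $\frac{\sqrt{11926}}{178} \approx 0.61352$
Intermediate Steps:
$m = -2$
$R{\left(a \right)} = \frac{-5 + a}{2 a}$
$j = 1$ ($j = \left(1 - 2\right)^{2} = \left(-1\right)^{2} = 1$)
$\sqrt{j R{\left(1 \right)} - \frac{423}{-178}} = \sqrt{1 \frac{-5 + 1}{2 \cdot 1} - \frac{423}{-178}} = \sqrt{1 \cdot \frac{1}{2} \cdot 1 \left(-4\right) - - \frac{423}{178}} = \sqrt{1 \left(-2\right) + \frac{423}{178}} = \sqrt{-2 + \frac{423}{178}} = \sqrt{\frac{67}{178}} = \frac{\sqrt{11926}}{178}$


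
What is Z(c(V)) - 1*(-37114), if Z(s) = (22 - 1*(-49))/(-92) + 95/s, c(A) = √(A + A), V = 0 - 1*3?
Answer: 3414417/92 - 95*I*√6/6 ≈ 37113.0 - 38.784*I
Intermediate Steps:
V = -3 (V = 0 - 3 = -3)
c(A) = √2*√A (c(A) = √(2*A) = √2*√A)
Z(s) = -71/92 + 95/s (Z(s) = (22 + 49)*(-1/92) + 95/s = 71*(-1/92) + 95/s = -71/92 + 95/s)
Z(c(V)) - 1*(-37114) = (-71/92 + 95/((√2*√(-3)))) - 1*(-37114) = (-71/92 + 95/((√2*(I*√3)))) + 37114 = (-71/92 + 95/((I*√6))) + 37114 = (-71/92 + 95*(-I*√6/6)) + 37114 = (-71/92 - 95*I*√6/6) + 37114 = 3414417/92 - 95*I*√6/6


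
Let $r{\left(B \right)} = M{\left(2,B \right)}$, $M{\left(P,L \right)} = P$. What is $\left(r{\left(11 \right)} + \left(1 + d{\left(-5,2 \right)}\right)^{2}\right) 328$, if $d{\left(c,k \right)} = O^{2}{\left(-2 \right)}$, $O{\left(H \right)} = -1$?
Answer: $1968$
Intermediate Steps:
$r{\left(B \right)} = 2$
$d{\left(c,k \right)} = 1$ ($d{\left(c,k \right)} = \left(-1\right)^{2} = 1$)
$\left(r{\left(11 \right)} + \left(1 + d{\left(-5,2 \right)}\right)^{2}\right) 328 = \left(2 + \left(1 + 1\right)^{2}\right) 328 = \left(2 + 2^{2}\right) 328 = \left(2 + 4\right) 328 = 6 \cdot 328 = 1968$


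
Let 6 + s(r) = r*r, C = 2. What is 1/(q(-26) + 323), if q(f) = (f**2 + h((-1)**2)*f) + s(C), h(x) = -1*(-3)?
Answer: 1/919 ≈ 0.0010881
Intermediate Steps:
h(x) = 3
s(r) = -6 + r**2 (s(r) = -6 + r*r = -6 + r**2)
q(f) = -2 + f**2 + 3*f (q(f) = (f**2 + 3*f) + (-6 + 2**2) = (f**2 + 3*f) + (-6 + 4) = (f**2 + 3*f) - 2 = -2 + f**2 + 3*f)
1/(q(-26) + 323) = 1/((-2 + (-26)**2 + 3*(-26)) + 323) = 1/((-2 + 676 - 78) + 323) = 1/(596 + 323) = 1/919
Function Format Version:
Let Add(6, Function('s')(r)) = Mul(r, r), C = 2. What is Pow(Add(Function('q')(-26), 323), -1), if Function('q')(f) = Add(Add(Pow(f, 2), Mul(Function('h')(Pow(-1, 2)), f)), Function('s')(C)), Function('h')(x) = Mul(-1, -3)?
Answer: Rational(1, 919) ≈ 0.0010881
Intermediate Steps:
Function('h')(x) = 3
Function('s')(r) = Add(-6, Pow(r, 2)) (Function('s')(r) = Add(-6, Mul(r, r)) = Add(-6, Pow(r, 2)))
Function('q')(f) = Add(-2, Pow(f, 2), Mul(3, f)) (Function('q')(f) = Add(Add(Pow(f, 2), Mul(3, f)), Add(-6, Pow(2, 2))) = Add(Add(Pow(f, 2), Mul(3, f)), Add(-6, 4)) = Add(Add(Pow(f, 2), Mul(3, f)), -2) = Add(-2, Pow(f, 2), Mul(3, f)))
Pow(Add(Function('q')(-26), 323), -1) = Pow(Add(Add(-2, Pow(-26, 2), Mul(3, -26)), 323), -1) = Pow(Add(Add(-2, 676, -78), 323), -1) = Pow(Add(596, 323), -1) = Pow(919, -1) = Rational(1, 919)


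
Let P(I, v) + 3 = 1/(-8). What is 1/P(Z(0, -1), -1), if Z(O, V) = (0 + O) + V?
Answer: -8/25 ≈ -0.32000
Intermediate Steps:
Z(O, V) = O + V
P(I, v) = -25/8 (P(I, v) = -3 + 1/(-8) = -3 - 1/8 = -25/8)
1/P(Z(0, -1), -1) = 1/(-25/8) = -8/25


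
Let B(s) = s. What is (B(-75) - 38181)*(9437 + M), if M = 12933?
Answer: -855786720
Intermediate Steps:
(B(-75) - 38181)*(9437 + M) = (-75 - 38181)*(9437 + 12933) = -38256*22370 = -855786720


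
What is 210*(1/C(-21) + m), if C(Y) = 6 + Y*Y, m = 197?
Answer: 6164200/149 ≈ 41371.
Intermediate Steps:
C(Y) = 6 + Y²
210*(1/C(-21) + m) = 210*(1/(6 + (-21)²) + 197) = 210*(1/(6 + 441) + 197) = 210*(1/447 + 197) = 210*(88060/447) = 6164200/149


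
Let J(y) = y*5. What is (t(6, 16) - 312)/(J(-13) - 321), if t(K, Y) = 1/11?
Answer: 3431/4246 ≈ 0.80805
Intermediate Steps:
t(K, Y) = 1/11
J(y) = 5*y
(t(6, 16) - 312)/(J(-13) - 321) = (1/11 - 312)/(5*(-13) - 321) = -3431/(11*(-65 - 321)) = -3431/11/(-386) = -3431/11*(-1/386) = 3431/4246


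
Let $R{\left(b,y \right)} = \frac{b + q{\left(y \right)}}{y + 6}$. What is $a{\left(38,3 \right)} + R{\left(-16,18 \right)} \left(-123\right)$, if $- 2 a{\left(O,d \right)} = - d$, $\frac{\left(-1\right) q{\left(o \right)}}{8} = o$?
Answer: $\frac{1643}{2} \approx 821.5$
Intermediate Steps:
$q{\left(o \right)} = - 8 o$
$a{\left(O,d \right)} = \frac{d}{2}$ ($a{\left(O,d \right)} = - \frac{\left(-1\right) d}{2} = \frac{d}{2}$)
$R{\left(b,y \right)} = \frac{b - 8 y}{6 + y}$ ($R{\left(b,y \right)} = \frac{b - 8 y}{y + 6} = \frac{b - 8 y}{6 + y}$)
$a{\left(38,3 \right)} + R{\left(-16,18 \right)} \left(-123\right) = \frac{1}{2} \cdot 3 + \frac{-16 - 144}{6 + 18} \left(-123\right) = \frac{3}{2} + \frac{-16 - 144}{24} \left(-123\right) = \frac{3}{2} + \frac{1}{24} \left(-160\right) \left(-123\right) = \frac{3}{2} - -820 = \frac{3}{2} + 820 = \frac{1643}{2}$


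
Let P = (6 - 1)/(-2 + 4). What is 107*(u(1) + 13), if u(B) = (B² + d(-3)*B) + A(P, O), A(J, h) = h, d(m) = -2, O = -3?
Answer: 963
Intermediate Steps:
P = 5/2 ≈ 2.5000
u(B) = -3 + B² - 2*B (u(B) = (B² - 2*B) - 3 = -3 + B² - 2*B)
107*(u(1) + 13) = 107*((-3 + 1² - 2*1) + 13) = 107*((-3 + 1 - 2) + 13) = 107*(-4 + 13) = 107*9 = 963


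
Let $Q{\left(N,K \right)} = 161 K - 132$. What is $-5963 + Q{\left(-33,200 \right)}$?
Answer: $26105$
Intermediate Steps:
$Q{\left(N,K \right)} = -132 + 161 K$
$-5963 + Q{\left(-33,200 \right)} = -5963 + \left(-132 + 161 \cdot 200\right) = -5963 + \left(-132 + 32200\right) = -5963 + 32068 = 26105$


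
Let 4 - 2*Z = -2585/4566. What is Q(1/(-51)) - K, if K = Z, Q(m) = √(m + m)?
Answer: -20849/9132 + I*√102/51 ≈ -2.2831 + 0.19803*I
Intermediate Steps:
Q(m) = √2*√m (Q(m) = √(2*m) = √2*√m)
Z = 20849/9132 (Z = 2 - (-2585)/(2*4566) = 2 - ½*(-2585/4566) = 2 + 2585/9132 = 20849/9132 ≈ 2.2831)
K = 20849/9132 ≈ 2.2831
Q(1/(-51)) - K = √2*√(1/(-51)) - 1*20849/9132 = √2*√(-1/51) - 20849/9132 = √2*(I*√51/51) - 20849/9132 = I*√102/51 - 20849/9132 = -20849/9132 + I*√102/51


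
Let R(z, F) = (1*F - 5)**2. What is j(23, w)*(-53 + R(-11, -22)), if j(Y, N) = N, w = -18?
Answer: -12168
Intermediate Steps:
R(z, F) = (-5 + F)**2 (R(z, F) = (F - 5)**2 = (-5 + F)**2)
j(23, w)*(-53 + R(-11, -22)) = -18*(-53 + (-5 - 22)**2) = -18*(-53 + (-27)**2) = -18*(-53 + 729) = -18*676 = -12168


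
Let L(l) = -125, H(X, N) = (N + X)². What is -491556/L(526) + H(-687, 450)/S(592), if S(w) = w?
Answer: 298022277/74000 ≈ 4027.3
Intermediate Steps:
-491556/L(526) + H(-687, 450)/S(592) = -491556/(-125) + (450 - 687)²/592 = -491556*(-1/125) + (-237)²*(1/592) = 491556/125 + 56169*(1/592) = 491556/125 + 56169/592 = 298022277/74000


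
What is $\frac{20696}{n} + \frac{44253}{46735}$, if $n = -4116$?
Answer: $- \frac{196270553}{48090315} \approx -4.0813$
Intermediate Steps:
$\frac{20696}{n} + \frac{44253}{46735} = \frac{20696}{-4116} + \frac{44253}{46735} = 20696 \left(- \frac{1}{4116}\right) + 44253 \cdot \frac{1}{46735} = - \frac{5174}{1029} + \frac{44253}{46735} = - \frac{196270553}{48090315}$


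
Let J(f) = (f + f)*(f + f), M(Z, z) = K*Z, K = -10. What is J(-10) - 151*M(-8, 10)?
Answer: -11680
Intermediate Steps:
M(Z, z) = -10*Z
J(f) = 4*f² (J(f) = (2*f)*(2*f) = 4*f²)
J(-10) - 151*M(-8, 10) = 4*(-10)² - (-1510)*(-8) = 4*100 - 151*80 = 400 - 12080 = -11680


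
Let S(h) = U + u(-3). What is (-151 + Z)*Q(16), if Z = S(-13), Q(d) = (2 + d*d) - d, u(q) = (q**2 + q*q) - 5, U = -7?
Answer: -35090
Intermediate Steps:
u(q) = -5 + 2*q**2 (u(q) = (q**2 + q**2) - 5 = 2*q**2 - 5 = -5 + 2*q**2)
S(h) = 6 (S(h) = -7 + (-5 + 2*(-3)**2) = -7 + (-5 + 2*9) = -7 + (-5 + 18) = -7 + 13 = 6)
Q(d) = 2 + d**2 - d (Q(d) = (2 + d**2) - d = 2 + d**2 - d)
Z = 6
(-151 + Z)*Q(16) = (-151 + 6)*(2 + 16**2 - 1*16) = -145*(2 + 256 - 16) = -145*242 = -35090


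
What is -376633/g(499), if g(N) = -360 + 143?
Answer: 376633/217 ≈ 1735.6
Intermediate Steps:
g(N) = -217
-376633/g(499) = -376633/(-217) = -376633*(-1/217) = 376633/217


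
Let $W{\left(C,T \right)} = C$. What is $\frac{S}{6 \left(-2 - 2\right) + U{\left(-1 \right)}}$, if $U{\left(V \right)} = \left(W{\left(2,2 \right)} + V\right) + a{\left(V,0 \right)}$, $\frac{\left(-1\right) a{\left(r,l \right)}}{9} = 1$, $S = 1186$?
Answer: $- \frac{593}{16} \approx -37.063$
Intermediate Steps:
$a{\left(r,l \right)} = -9$ ($a{\left(r,l \right)} = \left(-9\right) 1 = -9$)
$U{\left(V \right)} = -7 + V$ ($U{\left(V \right)} = \left(2 + V\right) - 9 = -7 + V$)
$\frac{S}{6 \left(-2 - 2\right) + U{\left(-1 \right)}} = \frac{1186}{6 \left(-2 - 2\right) - 8} = \frac{1186}{6 \left(-4\right) - 8} = \frac{1186}{-24 - 8} = \frac{1186}{-32} = 1186 \left(- \frac{1}{32}\right) = - \frac{593}{16}$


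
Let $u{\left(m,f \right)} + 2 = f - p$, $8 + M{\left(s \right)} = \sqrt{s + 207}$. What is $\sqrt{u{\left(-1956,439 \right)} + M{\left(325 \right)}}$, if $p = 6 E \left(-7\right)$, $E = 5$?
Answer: $\sqrt{639 + 2 \sqrt{133}} \approx 25.731$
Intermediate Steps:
$M{\left(s \right)} = -8 + \sqrt{207 + s}$ ($M{\left(s \right)} = -8 + \sqrt{s + 207} = -8 + \sqrt{207 + s}$)
$p = -210$ ($p = 6 \cdot 5 \left(-7\right) = 30 \left(-7\right) = -210$)
$u{\left(m,f \right)} = 208 + f$ ($u{\left(m,f \right)} = -2 + \left(f - -210\right) = -2 + \left(f + 210\right) = -2 + \left(210 + f\right) = 208 + f$)
$\sqrt{u{\left(-1956,439 \right)} + M{\left(325 \right)}} = \sqrt{\left(208 + 439\right) - \left(8 - \sqrt{207 + 325}\right)} = \sqrt{647 - \left(8 - \sqrt{532}\right)} = \sqrt{647 - \left(8 - 2 \sqrt{133}\right)} = \sqrt{639 + 2 \sqrt{133}}$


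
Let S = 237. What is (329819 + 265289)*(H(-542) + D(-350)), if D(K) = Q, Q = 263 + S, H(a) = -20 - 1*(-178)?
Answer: 391581064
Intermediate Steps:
H(a) = 158 (H(a) = -20 + 178 = 158)
Q = 500 (Q = 263 + 237 = 500)
D(K) = 500
(329819 + 265289)*(H(-542) + D(-350)) = (329819 + 265289)*(158 + 500) = 595108*658 = 391581064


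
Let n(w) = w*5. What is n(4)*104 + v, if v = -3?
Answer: 2077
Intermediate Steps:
n(w) = 5*w
n(4)*104 + v = (5*4)*104 - 3 = 20*104 - 3 = 2080 - 3 = 2077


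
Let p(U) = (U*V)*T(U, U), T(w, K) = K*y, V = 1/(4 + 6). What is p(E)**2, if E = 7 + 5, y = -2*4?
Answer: 331776/25 ≈ 13271.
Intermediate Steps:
y = -8
E = 12
V = 1/10 ≈ 0.10000
T(w, K) = -8*K (T(w, K) = K*(-8) = -8*K)
p(U) = -4*U**2/5 (p(U) = (U*(1/10))*(-8*U) = (U/10)*(-8*U) = -4*U**2/5)
p(E)**2 = (-4/5*12**2)**2 = (-4/5*144)**2 = (-576/5)**2 = 331776/25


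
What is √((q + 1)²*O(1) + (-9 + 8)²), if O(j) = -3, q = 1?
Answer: I*√11 ≈ 3.3166*I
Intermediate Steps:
√((q + 1)²*O(1) + (-9 + 8)²) = √((1 + 1)²*(-3) + (-9 + 8)²) = √(2²*(-3) + (-1)²) = √(4*(-3) + 1) = √(-12 + 1) = √(-11) = I*√11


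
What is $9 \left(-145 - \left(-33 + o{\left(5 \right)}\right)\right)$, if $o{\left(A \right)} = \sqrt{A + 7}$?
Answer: $-1008 - 18 \sqrt{3} \approx -1039.2$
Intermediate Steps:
$o{\left(A \right)} = \sqrt{7 + A}$
$9 \left(-145 - \left(-33 + o{\left(5 \right)}\right)\right) = 9 \left(-145 + \left(33 - \sqrt{7 + 5}\right)\right) = 9 \left(-145 + \left(33 - \sqrt{12}\right)\right) = 9 \left(-145 + \left(33 - 2 \sqrt{3}\right)\right) = 9 \left(-112 - 2 \sqrt{3}\right) = -1008 - 18 \sqrt{3}$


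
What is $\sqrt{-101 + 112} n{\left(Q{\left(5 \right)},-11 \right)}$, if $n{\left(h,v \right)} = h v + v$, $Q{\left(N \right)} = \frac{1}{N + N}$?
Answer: $- \frac{121 \sqrt{11}}{10} \approx -40.131$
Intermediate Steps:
$Q{\left(N \right)} = \frac{1}{2 N}$
$n{\left(h,v \right)} = v + h v$
$\sqrt{-101 + 112} n{\left(Q{\left(5 \right)},-11 \right)} = \sqrt{-101 + 112} \left(- 11 \left(1 + \frac{1}{2 \cdot 5}\right)\right) = \sqrt{11} \left(- 11 \left(1 + \frac{1}{2} \cdot \frac{1}{5}\right)\right) = \sqrt{11} \left(- 11 \left(1 + \frac{1}{10}\right)\right) = \sqrt{11} \left(\left(-11\right) \frac{11}{10}\right) = \sqrt{11} \left(- \frac{121}{10}\right) = - \frac{121 \sqrt{11}}{10}$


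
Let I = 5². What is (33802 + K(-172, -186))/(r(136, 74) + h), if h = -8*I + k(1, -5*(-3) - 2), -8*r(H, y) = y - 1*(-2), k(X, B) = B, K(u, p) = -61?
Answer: -22494/131 ≈ -171.71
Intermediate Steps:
I = 25
r(H, y) = -¼ - y/8 (r(H, y) = -(y - 1*(-2))/8 = -(y + 2)/8 = -(2 + y)/8 = -¼ - y/8)
h = -187 (h = -8*25 + (-5*(-3) - 2) = -200 + (15 - 2) = -200 + 13 = -187)
(33802 + K(-172, -186))/(r(136, 74) + h) = (33802 - 61)/((-¼ - ⅛*74) - 187) = 33741/((-¼ - 37/4) - 187) = 33741/(-19/2 - 187) = 33741/(-393/2) = 33741*(-2/393) = -22494/131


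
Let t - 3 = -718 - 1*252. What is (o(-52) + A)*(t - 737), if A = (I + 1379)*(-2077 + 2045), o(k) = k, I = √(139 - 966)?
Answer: 75282720 + 54528*I*√827 ≈ 7.5283e+7 + 1.5681e+6*I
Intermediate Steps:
I = I*√827 (I = √(-827) = I*√827 ≈ 28.758*I)
t = -967 (t = 3 + (-718 - 1*252) = 3 + (-718 - 252) = 3 - 970 = -967)
A = -44128 - 32*I*√827 (A = (I*√827 + 1379)*(-2077 + 2045) = (1379 + I*√827)*(-32) = -44128 - 32*I*√827 ≈ -44128.0 - 920.24*I)
(o(-52) + A)*(t - 737) = (-52 + (-44128 - 32*I*√827))*(-967 - 737) = (-44180 - 32*I*√827)*(-1704) = 75282720 + 54528*I*√827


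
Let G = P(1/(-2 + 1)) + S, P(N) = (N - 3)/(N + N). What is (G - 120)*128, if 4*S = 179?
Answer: -9376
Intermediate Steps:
S = 179/4 (S = (¼)*179 = 179/4 ≈ 44.750)
P(N) = (-3 + N)/(2*N) (P(N) = (-3 + N)/((2*N)) = (-3 + N)*(1/(2*N)) = (-3 + N)/(2*N))
G = 187/4 (G = (-3 + 1/(-2 + 1))/(2*(1/(-2 + 1))) + 179/4 = (-3 + 1/(-1))/(2*(1/(-1))) + 179/4 = (½)*(-3 - 1)/(-1) + 179/4 = (½)*(-1)*(-4) + 179/4 = 2 + 179/4 = 187/4 ≈ 46.750)
(G - 120)*128 = (187/4 - 120)*128 = -293/4*128 = -9376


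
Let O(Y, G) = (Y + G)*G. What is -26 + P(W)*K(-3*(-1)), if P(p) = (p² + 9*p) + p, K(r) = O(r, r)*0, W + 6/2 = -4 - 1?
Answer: -26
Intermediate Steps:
O(Y, G) = G*(G + Y) (O(Y, G) = (G + Y)*G = G*(G + Y))
W = -8 (W = -3 + (-4 - 1) = -3 - 5 = -8)
K(r) = 0 (K(r) = (r*(r + r))*0 = (r*(2*r))*0 = (2*r²)*0 = 0)
P(p) = p² + 10*p
-26 + P(W)*K(-3*(-1)) = -26 - 8*(10 - 8)*0 = -26 - 8*2*0 = -26 - 16*0 = -26 + 0 = -26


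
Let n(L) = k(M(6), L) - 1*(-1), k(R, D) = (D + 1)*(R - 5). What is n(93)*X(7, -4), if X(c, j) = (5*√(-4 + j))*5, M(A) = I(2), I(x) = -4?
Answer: -42250*I*√2 ≈ -59751.0*I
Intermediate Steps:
M(A) = -4
k(R, D) = (1 + D)*(-5 + R)
n(L) = -8 - 9*L (n(L) = (-5 - 4 - 5*L + L*(-4)) - 1*(-1) = (-5 - 4 - 5*L - 4*L) + 1 = (-9 - 9*L) + 1 = -8 - 9*L)
X(c, j) = 25*√(-4 + j)
n(93)*X(7, -4) = (-8 - 9*93)*(25*√(-4 - 4)) = (-8 - 837)*(25*√(-8)) = -21125*2*I*√2 = -42250*I*√2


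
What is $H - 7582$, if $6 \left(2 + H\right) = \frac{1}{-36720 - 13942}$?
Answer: $- \frac{2305323649}{303972} \approx -7584.0$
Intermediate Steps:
$H = - \frac{607945}{303972}$ ($H = -2 + \frac{1}{6 \left(-36720 - 13942\right)} = -2 + \frac{1}{6 \left(-50662\right)} = -2 + \frac{1}{6} \left(- \frac{1}{50662}\right) = -2 - \frac{1}{303972} = - \frac{607945}{303972} \approx -2.0$)
$H - 7582 = - \frac{607945}{303972} - 7582 = - \frac{2305323649}{303972}$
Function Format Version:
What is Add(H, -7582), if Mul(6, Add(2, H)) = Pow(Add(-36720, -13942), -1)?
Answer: Rational(-2305323649, 303972) ≈ -7584.0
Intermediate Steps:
H = Rational(-607945, 303972) (H = Add(-2, Mul(Rational(1, 6), Pow(Add(-36720, -13942), -1))) = Add(-2, Mul(Rational(1, 6), Pow(-50662, -1))) = Add(-2, Mul(Rational(1, 6), Rational(-1, 50662))) = Add(-2, Rational(-1, 303972)) = Rational(-607945, 303972) ≈ -2.0000)
Add(H, -7582) = Add(Rational(-607945, 303972), -7582) = Rational(-2305323649, 303972)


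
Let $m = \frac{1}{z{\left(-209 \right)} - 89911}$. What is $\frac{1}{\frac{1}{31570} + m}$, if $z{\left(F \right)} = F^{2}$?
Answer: $\frac{72974055}{733} \approx 99555.0$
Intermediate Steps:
$m = - \frac{1}{46230}$ ($m = \frac{1}{\left(-209\right)^{2} - 89911} = \frac{1}{43681 - 89911} = \frac{1}{-46230} = - \frac{1}{46230} \approx -2.1631 \cdot 10^{-5}$)
$\frac{1}{\frac{1}{31570} + m} = \frac{1}{\frac{1}{31570} - \frac{1}{46230}} = \frac{1}{\frac{733}{72974055}} = \frac{72974055}{733}$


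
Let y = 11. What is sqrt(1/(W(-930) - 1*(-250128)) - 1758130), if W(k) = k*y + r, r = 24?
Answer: I*sqrt(1249413263074358)/26658 ≈ 1325.9*I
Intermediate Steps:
W(k) = 24 + 11*k (W(k) = k*11 + 24 = 11*k + 24 = 24 + 11*k)
sqrt(1/(W(-930) - 1*(-250128)) - 1758130) = sqrt(1/((24 + 11*(-930)) - 1*(-250128)) - 1758130) = sqrt(1/((24 - 10230) + 250128) - 1758130) = sqrt(1/(-10206 + 250128) - 1758130) = sqrt(1/239922 - 1758130) = sqrt(-421814065859/239922) = I*sqrt(1249413263074358)/26658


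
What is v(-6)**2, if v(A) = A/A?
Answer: 1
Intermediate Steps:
v(A) = 1
v(-6)**2 = 1**2 = 1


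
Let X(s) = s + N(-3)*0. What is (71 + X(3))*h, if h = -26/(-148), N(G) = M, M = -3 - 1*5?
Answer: 13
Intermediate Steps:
M = -8 (M = -3 - 5 = -8)
N(G) = -8
h = 13/74 (h = -26*(-1/148) = 13/74 ≈ 0.17568)
X(s) = s (X(s) = s - 8*0 = s + 0 = s)
(71 + X(3))*h = (71 + 3)*(13/74) = 74*(13/74) = 13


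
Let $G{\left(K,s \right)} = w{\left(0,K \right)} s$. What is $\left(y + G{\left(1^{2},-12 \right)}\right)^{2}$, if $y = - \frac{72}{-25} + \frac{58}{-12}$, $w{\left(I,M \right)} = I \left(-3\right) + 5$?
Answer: $\frac{86359849}{22500} \approx 3838.2$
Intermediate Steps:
$w{\left(I,M \right)} = 5 - 3 I$ ($w{\left(I,M \right)} = - 3 I + 5 = 5 - 3 I$)
$y = - \frac{293}{150}$ ($y = \left(-72\right) \left(- \frac{1}{25}\right) + 58 \left(- \frac{1}{12}\right) = \frac{72}{25} - \frac{29}{6} = - \frac{293}{150} \approx -1.9533$)
$G{\left(K,s \right)} = 5 s$ ($G{\left(K,s \right)} = \left(5 - 0\right) s = \left(5 + 0\right) s = 5 s$)
$\left(y + G{\left(1^{2},-12 \right)}\right)^{2} = \left(- \frac{293}{150} + 5 \left(-12\right)\right)^{2} = \left(- \frac{293}{150} - 60\right)^{2} = \left(- \frac{9293}{150}\right)^{2} = \frac{86359849}{22500}$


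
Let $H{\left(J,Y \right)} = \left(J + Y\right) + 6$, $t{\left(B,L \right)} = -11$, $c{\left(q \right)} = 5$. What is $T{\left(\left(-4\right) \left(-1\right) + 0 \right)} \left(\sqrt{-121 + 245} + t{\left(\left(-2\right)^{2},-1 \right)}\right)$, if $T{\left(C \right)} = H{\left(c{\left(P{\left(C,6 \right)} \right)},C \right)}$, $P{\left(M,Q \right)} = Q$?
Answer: $-165 + 30 \sqrt{31} \approx 2.0329$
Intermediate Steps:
$H{\left(J,Y \right)} = 6 + J + Y$
$T{\left(C \right)} = 11 + C$ ($T{\left(C \right)} = 6 + 5 + C = 11 + C$)
$T{\left(\left(-4\right) \left(-1\right) + 0 \right)} \left(\sqrt{-121 + 245} + t{\left(\left(-2\right)^{2},-1 \right)}\right) = \left(11 + \left(\left(-4\right) \left(-1\right) + 0\right)\right) \left(\sqrt{-121 + 245} - 11\right) = \left(11 + \left(4 + 0\right)\right) \left(\sqrt{124} - 11\right) = \left(11 + 4\right) \left(2 \sqrt{31} - 11\right) = 15 \left(-11 + 2 \sqrt{31}\right) = -165 + 30 \sqrt{31}$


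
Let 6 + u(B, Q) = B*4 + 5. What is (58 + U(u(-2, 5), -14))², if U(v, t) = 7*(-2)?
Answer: 1936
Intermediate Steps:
u(B, Q) = -1 + 4*B (u(B, Q) = -6 + (B*4 + 5) = -6 + (4*B + 5) = -6 + (5 + 4*B) = -1 + 4*B)
U(v, t) = -14
(58 + U(u(-2, 5), -14))² = (58 - 14)² = 44² = 1936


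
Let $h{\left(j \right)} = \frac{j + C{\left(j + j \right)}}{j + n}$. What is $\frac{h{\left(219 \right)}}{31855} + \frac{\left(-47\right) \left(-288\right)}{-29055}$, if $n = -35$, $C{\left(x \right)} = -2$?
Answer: $- \frac{5288834839}{11353376840} \approx -0.46584$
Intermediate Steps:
$h{\left(j \right)} = \frac{-2 + j}{-35 + j}$ ($h{\left(j \right)} = \frac{j - 2}{j - 35} = \frac{-2 + j}{-35 + j}$)
$\frac{h{\left(219 \right)}}{31855} + \frac{\left(-47\right) \left(-288\right)}{-29055} = \frac{\frac{1}{-35 + 219} \left(-2 + 219\right)}{31855} + \frac{\left(-47\right) \left(-288\right)}{-29055} = \frac{1}{184} \cdot 217 \cdot \frac{1}{31855} + 13536 \left(- \frac{1}{29055}\right) = \frac{1}{184} \cdot 217 \cdot \frac{1}{31855} - \frac{4512}{9685} = \frac{217}{184} \cdot \frac{1}{31855} - \frac{4512}{9685} = \frac{217}{5861320} - \frac{4512}{9685} = - \frac{5288834839}{11353376840}$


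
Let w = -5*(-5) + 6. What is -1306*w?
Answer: -40486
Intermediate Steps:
w = 31 (w = 25 + 6 = 31)
-1306*w = -1306*31 = -40486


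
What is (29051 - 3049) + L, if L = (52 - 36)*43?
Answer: 26690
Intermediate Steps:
L = 688 (L = 16*43 = 688)
(29051 - 3049) + L = (29051 - 3049) + 688 = 26002 + 688 = 26690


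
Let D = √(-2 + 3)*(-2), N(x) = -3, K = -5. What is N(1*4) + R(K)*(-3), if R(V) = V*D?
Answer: -33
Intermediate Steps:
D = -2 (D = √1*(-2) = 1*(-2) = -2)
R(V) = -2*V (R(V) = V*(-2) = -2*V)
N(1*4) + R(K)*(-3) = -3 - 2*(-5)*(-3) = -3 + 10*(-3) = -3 - 30 = -33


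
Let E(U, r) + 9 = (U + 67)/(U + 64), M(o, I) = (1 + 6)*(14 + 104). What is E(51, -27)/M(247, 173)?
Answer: -131/13570 ≈ -0.0096536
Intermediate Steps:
M(o, I) = 826 (M(o, I) = 7*118 = 826)
E(U, r) = -9 + (67 + U)/(64 + U) (E(U, r) = -9 + (U + 67)/(U + 64) = -9 + (67 + U)/(64 + U))
E(51, -27)/M(247, 173) = ((-509 - 8*51)/(64 + 51))/826 = ((-509 - 408)/115)*(1/826) = ((1/115)*(-917))*(1/826) = -917/115*1/826 = -131/13570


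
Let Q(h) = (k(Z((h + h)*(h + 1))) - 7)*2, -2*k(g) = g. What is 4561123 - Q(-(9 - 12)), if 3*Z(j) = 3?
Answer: 4561138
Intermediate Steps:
Z(j) = 1 (Z(j) = (⅓)*3 = 1)
k(g) = -g/2
Q(h) = -15 (Q(h) = (-½*1 - 7)*2 = (-½ - 7)*2 = -15/2*2 = -15)
4561123 - Q(-(9 - 12)) = 4561123 - 1*(-15) = 4561123 + 15 = 4561138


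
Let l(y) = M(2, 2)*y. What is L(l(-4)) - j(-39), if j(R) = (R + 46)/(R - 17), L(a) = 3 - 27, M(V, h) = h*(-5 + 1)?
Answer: -191/8 ≈ -23.875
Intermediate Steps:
M(V, h) = -4*h (M(V, h) = h*(-4) = -4*h)
l(y) = -8*y (l(y) = (-4*2)*y = -8*y)
L(a) = -24
j(R) = (46 + R)/(-17 + R)
L(l(-4)) - j(-39) = -24 - (46 - 39)/(-17 - 39) = -24 - 7/(-56) = -24 - (-1)*7/56 = -24 - 1*(-⅛) = -24 + ⅛ = -191/8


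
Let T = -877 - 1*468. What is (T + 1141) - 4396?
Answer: -4600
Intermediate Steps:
T = -1345 (T = -877 - 468 = -1345)
(T + 1141) - 4396 = (-1345 + 1141) - 4396 = -204 - 4396 = -4600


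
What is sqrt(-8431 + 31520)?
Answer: sqrt(23089) ≈ 151.95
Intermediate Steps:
sqrt(-8431 + 31520) = sqrt(23089)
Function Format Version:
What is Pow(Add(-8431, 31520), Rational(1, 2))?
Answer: Pow(23089, Rational(1, 2)) ≈ 151.95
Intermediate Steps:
Pow(Add(-8431, 31520), Rational(1, 2)) = Pow(23089, Rational(1, 2))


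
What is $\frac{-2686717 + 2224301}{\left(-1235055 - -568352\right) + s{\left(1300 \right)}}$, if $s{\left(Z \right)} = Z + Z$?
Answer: $\frac{462416}{664103} \approx 0.6963$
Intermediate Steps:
$s{\left(Z \right)} = 2 Z$
$\frac{-2686717 + 2224301}{\left(-1235055 - -568352\right) + s{\left(1300 \right)}} = \frac{-2686717 + 2224301}{\left(-1235055 - -568352\right) + 2 \cdot 1300} = - \frac{462416}{\left(-1235055 + 568352\right) + 2600} = - \frac{462416}{-666703 + 2600} = - \frac{462416}{-664103} = \left(-462416\right) \left(- \frac{1}{664103}\right) = \frac{462416}{664103}$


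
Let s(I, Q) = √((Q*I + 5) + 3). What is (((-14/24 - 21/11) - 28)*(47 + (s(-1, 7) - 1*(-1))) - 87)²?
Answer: 43559446681/17424 ≈ 2.5000e+6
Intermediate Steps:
s(I, Q) = √(8 + I*Q) (s(I, Q) = √((I*Q + 5) + 3) = √((5 + I*Q) + 3) = √(8 + I*Q))
(((-14/24 - 21/11) - 28)*(47 + (s(-1, 7) - 1*(-1))) - 87)² = (((-14/24 - 21/11) - 28)*(47 + (√(8 - 1*7) - 1*(-1))) - 87)² = (((-14*1/24 - 21*1/11) - 28)*(47 + (√(8 - 7) + 1)) - 87)² = (((-7/12 - 21/11) - 28)*(47 + (√1 + 1)) - 87)² = ((-329/132 - 28)*(47 + (1 + 1)) - 87)² = (-4025*(47 + 2)/132 - 87)² = (-4025/132*49 - 87)² = (-197225/132 - 87)² = (-208709/132)² = 43559446681/17424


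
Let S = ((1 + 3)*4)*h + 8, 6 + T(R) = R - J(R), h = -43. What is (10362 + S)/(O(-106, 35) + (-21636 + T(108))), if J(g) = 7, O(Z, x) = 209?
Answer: -4841/10666 ≈ -0.45387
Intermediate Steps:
T(R) = -13 + R (T(R) = -6 + (R - 1*7) = -6 + (R - 7) = -6 + (-7 + R) = -13 + R)
S = -680 (S = ((1 + 3)*4)*(-43) + 8 = (4*4)*(-43) + 8 = 16*(-43) + 8 = -688 + 8 = -680)
(10362 + S)/(O(-106, 35) + (-21636 + T(108))) = (10362 - 680)/(209 + (-21636 + (-13 + 108))) = 9682/(209 + (-21636 + 95)) = 9682/(209 - 21541) = 9682/(-21332) = 9682*(-1/21332) = -4841/10666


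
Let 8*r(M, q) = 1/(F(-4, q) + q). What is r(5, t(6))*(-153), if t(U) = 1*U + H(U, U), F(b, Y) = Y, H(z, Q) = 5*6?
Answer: -17/64 ≈ -0.26563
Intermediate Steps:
H(z, Q) = 30
t(U) = 30 + U (t(U) = 1*U + 30 = U + 30 = 30 + U)
r(M, q) = 1/(16*q) (r(M, q) = 1/(8*(q + q)) = 1/(8*((2*q))) = (1/(2*q))/8 = 1/(16*q))
r(5, t(6))*(-153) = (1/(16*(30 + 6)))*(-153) = ((1/16)/36)*(-153) = ((1/16)*(1/36))*(-153) = (1/576)*(-153) = -17/64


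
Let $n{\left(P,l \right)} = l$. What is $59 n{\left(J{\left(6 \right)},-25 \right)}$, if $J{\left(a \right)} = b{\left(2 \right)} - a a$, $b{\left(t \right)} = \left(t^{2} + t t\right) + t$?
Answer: $-1475$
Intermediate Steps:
$b{\left(t \right)} = t + 2 t^{2}$ ($b{\left(t \right)} = \left(t^{2} + t^{2}\right) + t = 2 t^{2} + t = t + 2 t^{2}$)
$J{\left(a \right)} = 10 - a^{2}$ ($J{\left(a \right)} = 2 \left(1 + 2 \cdot 2\right) - a a = 2 \left(1 + 4\right) - a^{2} = 2 \cdot 5 - a^{2} = 10 - a^{2}$)
$59 n{\left(J{\left(6 \right)},-25 \right)} = 59 \left(-25\right) = -1475$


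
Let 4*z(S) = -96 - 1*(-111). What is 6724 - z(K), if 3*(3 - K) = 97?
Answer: 26881/4 ≈ 6720.3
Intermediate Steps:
K = -88/3 (K = 3 - ⅓*97 = 3 - 97/3 = -88/3 ≈ -29.333)
z(S) = 15/4 (z(S) = (-96 - 1*(-111))/4 = (-96 + 111)/4 = (¼)*15 = 15/4)
6724 - z(K) = 6724 - 1*15/4 = 6724 - 15/4 = 26881/4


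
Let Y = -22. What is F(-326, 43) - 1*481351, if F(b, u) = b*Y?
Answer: -474179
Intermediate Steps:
F(b, u) = -22*b (F(b, u) = b*(-22) = -22*b)
F(-326, 43) - 1*481351 = -22*(-326) - 1*481351 = 7172 - 481351 = -474179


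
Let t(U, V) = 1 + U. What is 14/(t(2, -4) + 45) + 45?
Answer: 1087/24 ≈ 45.292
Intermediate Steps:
14/(t(2, -4) + 45) + 45 = 14/((1 + 2) + 45) + 45 = 14/(3 + 45) + 45 = 14/48 + 45 = 14*(1/48) + 45 = 7/24 + 45 = 1087/24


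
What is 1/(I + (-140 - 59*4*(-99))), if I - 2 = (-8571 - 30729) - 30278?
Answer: -1/46352 ≈ -2.1574e-5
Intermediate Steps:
I = -69576 (I = 2 + ((-8571 - 30729) - 30278) = 2 + (-39300 - 30278) = 2 - 69578 = -69576)
1/(I + (-140 - 59*4*(-99))) = 1/(-69576 + (-140 - 59*4*(-99))) = 1/(-69576 + (-140 - 236*(-99))) = 1/(-69576 + (-140 + 23364)) = 1/(-69576 + 23224) = 1/(-46352) = -1/46352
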